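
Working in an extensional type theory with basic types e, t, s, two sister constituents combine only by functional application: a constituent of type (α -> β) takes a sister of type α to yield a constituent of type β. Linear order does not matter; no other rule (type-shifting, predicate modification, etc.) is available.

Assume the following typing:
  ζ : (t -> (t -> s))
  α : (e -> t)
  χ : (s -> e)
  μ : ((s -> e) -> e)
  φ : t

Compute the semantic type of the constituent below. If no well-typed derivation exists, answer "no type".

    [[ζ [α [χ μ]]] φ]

[χ μ] — μ of type ((s -> e) -> e) combines with χ of type (s -> e): type e.
[α [χ μ]] — α of type (e -> t) combines with [χ μ] of type e: type t.
[ζ [α [χ μ]]] — ζ of type (t -> (t -> s)) combines with [α [χ μ]] of type t: type (t -> s).
[[ζ [α [χ μ]]] φ] — [ζ [α [χ μ]]] of type (t -> s) combines with φ of type t: type s.

s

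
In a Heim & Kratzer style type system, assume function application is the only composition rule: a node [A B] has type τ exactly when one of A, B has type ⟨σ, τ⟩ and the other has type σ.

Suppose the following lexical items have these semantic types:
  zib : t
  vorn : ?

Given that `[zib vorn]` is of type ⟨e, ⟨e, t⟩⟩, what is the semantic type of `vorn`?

⟨t, ⟨e, ⟨e, t⟩⟩⟩

At [zib vorn] (required: ⟨e, ⟨e, t⟩⟩): zib is t, which is not a function with range ⟨e, ⟨e, t⟩⟩; hence vorn is the functor — type ⟨t, ⟨e, ⟨e, t⟩⟩⟩.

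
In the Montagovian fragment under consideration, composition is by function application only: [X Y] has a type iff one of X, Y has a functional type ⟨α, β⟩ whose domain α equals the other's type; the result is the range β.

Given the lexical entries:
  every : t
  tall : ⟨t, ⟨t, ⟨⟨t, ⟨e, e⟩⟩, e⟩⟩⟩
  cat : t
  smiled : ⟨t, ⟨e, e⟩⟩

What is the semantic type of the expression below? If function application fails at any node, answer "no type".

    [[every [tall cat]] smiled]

At [tall cat], tall : ⟨t, ⟨t, ⟨⟨t, ⟨e, e⟩⟩, e⟩⟩⟩ takes cat : t, giving ⟨t, ⟨⟨t, ⟨e, e⟩⟩, e⟩⟩.
At [every [tall cat]], [tall cat] : ⟨t, ⟨⟨t, ⟨e, e⟩⟩, e⟩⟩ takes every : t, giving ⟨⟨t, ⟨e, e⟩⟩, e⟩.
At [[every [tall cat]] smiled], [every [tall cat]] : ⟨⟨t, ⟨e, e⟩⟩, e⟩ takes smiled : ⟨t, ⟨e, e⟩⟩, giving e.

e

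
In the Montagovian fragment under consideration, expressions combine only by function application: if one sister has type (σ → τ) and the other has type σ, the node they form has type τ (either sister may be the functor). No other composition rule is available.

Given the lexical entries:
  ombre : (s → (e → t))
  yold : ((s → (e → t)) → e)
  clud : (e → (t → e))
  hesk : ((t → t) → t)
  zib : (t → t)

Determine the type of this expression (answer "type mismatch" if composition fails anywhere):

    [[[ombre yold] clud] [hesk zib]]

At [ombre yold], yold : ((s → (e → t)) → e) takes ombre : (s → (e → t)), giving e.
At [[ombre yold] clud], clud : (e → (t → e)) takes [ombre yold] : e, giving (t → e).
At [hesk zib], hesk : ((t → t) → t) takes zib : (t → t), giving t.
At [[[ombre yold] clud] [hesk zib]], [[ombre yold] clud] : (t → e) takes [hesk zib] : t, giving e.

e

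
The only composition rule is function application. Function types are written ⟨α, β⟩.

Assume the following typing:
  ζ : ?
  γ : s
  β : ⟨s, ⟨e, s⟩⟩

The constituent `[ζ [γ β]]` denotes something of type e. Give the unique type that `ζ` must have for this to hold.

At [ζ [γ β]] (required: e): [γ β] is ⟨e, s⟩, which is not a function with range e; hence ζ is the functor — type ⟨⟨e, s⟩, e⟩.

⟨⟨e, s⟩, e⟩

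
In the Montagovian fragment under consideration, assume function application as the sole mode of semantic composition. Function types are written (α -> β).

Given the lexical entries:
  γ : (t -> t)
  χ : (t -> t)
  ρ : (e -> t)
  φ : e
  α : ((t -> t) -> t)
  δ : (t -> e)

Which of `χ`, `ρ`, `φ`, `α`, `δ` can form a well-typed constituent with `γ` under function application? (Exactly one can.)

χ : (t -> t) — γ needs t; χ needs t; neither fits.
ρ : (e -> t) — γ needs t; ρ needs e; neither fits.
φ : e — γ needs t; φ needs nothing (atomic); neither fits.
α — combines: α : ((t -> t) -> t) takes γ : (t -> t) as argument, giving t.
δ : (t -> e) — γ needs t; δ needs t; neither fits.

α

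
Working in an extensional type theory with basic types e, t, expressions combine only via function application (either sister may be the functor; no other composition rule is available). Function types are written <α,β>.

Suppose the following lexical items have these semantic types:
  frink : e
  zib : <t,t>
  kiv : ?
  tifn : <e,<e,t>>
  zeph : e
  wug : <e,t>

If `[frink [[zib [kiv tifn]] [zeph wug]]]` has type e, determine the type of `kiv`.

<<e,<e,t>>,<<t,t>,<t,<e,e>>>>

For [frink [[zib [kiv tifn]] [zeph wug]]] to have type e with frink of type e, [[zib [kiv tifn]] [zeph wug]] must be the function: [[zib [kiv tifn]] [zeph wug]] : <e,e>.
For [[zib [kiv tifn]] [zeph wug]] to have type <e,e> with [zeph wug] of type t, [zib [kiv tifn]] must be the function: [zib [kiv tifn]] : <t,<e,e>>.
For [zib [kiv tifn]] to have type <t,<e,e>> with zib of type <t,t>, [kiv tifn] must be the function: [kiv tifn] : <<t,t>,<t,<e,e>>>.
For [kiv tifn] to have type <<t,t>,<t,<e,e>>> with tifn of type <e,<e,t>>, kiv must be the function: kiv : <<e,<e,t>>,<<t,t>,<t,<e,e>>>>.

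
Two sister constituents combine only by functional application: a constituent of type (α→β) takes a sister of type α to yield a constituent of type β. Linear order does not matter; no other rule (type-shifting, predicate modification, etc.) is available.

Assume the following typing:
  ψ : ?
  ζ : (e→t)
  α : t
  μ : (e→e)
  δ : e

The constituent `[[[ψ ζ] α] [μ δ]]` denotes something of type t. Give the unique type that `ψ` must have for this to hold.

((e→t)→(t→(e→t)))

[[[ψ ζ] α] [μ δ]] must have type t. The sister [μ δ] has type e; that is not a function onto t, so [[ψ ζ] α] must be the functor, of type (e→t).
[[ψ ζ] α] must have type (e→t). The sister α has type t; that is not a function onto (e→t), so [ψ ζ] must be the functor, of type (t→(e→t)).
[ψ ζ] must have type (t→(e→t)). The sister ζ has type (e→t); that is not a function onto (t→(e→t)), so ψ must be the functor, of type ((e→t)→(t→(e→t))).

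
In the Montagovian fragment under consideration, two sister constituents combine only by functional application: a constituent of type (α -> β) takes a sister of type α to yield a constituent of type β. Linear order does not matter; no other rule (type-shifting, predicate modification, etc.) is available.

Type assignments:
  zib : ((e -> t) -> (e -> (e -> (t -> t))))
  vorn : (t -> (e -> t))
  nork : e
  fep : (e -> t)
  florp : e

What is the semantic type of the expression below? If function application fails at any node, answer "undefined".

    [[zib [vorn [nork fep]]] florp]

[nork fep]: (e -> t) applied to e yields t.
[vorn [nork fep]]: (t -> (e -> t)) applied to t yields (e -> t).
[zib [vorn [nork fep]]]: ((e -> t) -> (e -> (e -> (t -> t)))) applied to (e -> t) yields (e -> (e -> (t -> t))).
[[zib [vorn [nork fep]]] florp]: (e -> (e -> (t -> t))) applied to e yields (e -> (t -> t)).

(e -> (t -> t))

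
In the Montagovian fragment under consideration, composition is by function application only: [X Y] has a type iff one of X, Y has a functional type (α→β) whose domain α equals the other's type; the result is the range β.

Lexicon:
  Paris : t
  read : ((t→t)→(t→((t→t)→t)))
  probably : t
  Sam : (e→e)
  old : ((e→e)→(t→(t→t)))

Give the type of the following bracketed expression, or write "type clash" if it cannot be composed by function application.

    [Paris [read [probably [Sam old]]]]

[Sam old] — old of type ((e→e)→(t→(t→t))) combines with Sam of type (e→e): type (t→(t→t)).
[probably [Sam old]] — [Sam old] of type (t→(t→t)) combines with probably of type t: type (t→t).
[read [probably [Sam old]]] — read of type ((t→t)→(t→((t→t)→t))) combines with [probably [Sam old]] of type (t→t): type (t→((t→t)→t)).
[Paris [read [probably [Sam old]]]] — [read [probably [Sam old]]] of type (t→((t→t)→t)) combines with Paris of type t: type ((t→t)→t).

((t→t)→t)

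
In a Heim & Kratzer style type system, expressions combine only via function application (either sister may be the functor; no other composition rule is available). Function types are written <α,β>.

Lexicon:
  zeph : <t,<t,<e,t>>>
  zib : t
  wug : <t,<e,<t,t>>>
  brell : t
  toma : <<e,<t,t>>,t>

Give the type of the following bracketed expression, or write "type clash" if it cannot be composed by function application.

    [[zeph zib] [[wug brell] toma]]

<e,t>

[zeph zib]: functor zeph : <t,<t,<e,t>>>, argument zib : t; result <t,<e,t>>.
[wug brell]: functor wug : <t,<e,<t,t>>>, argument brell : t; result <e,<t,t>>.
[[wug brell] toma]: functor toma : <<e,<t,t>>,t>, argument [wug brell] : <e,<t,t>>; result t.
[[zeph zib] [[wug brell] toma]]: functor [zeph zib] : <t,<e,t>>, argument [[wug brell] toma] : t; result <e,t>.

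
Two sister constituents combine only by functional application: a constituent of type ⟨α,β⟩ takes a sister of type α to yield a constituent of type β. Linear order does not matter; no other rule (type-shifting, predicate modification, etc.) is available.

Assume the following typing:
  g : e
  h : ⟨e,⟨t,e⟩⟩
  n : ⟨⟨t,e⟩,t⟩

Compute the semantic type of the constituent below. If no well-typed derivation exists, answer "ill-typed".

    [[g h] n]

[g h]: h is ⟨e,⟨t,e⟩⟩, g is e; result ⟨t,e⟩.
[[g h] n]: n is ⟨⟨t,e⟩,t⟩, [g h] is ⟨t,e⟩; result t.

t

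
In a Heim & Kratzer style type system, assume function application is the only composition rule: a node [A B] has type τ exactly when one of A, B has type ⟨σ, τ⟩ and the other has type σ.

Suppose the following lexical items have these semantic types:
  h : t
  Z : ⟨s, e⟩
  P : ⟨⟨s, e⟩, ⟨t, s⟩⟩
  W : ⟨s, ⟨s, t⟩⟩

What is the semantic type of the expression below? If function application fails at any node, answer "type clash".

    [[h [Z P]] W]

⟨s, t⟩

[Z P] — P of type ⟨⟨s, e⟩, ⟨t, s⟩⟩ combines with Z of type ⟨s, e⟩: type ⟨t, s⟩.
[h [Z P]] — [Z P] of type ⟨t, s⟩ combines with h of type t: type s.
[[h [Z P]] W] — W of type ⟨s, ⟨s, t⟩⟩ combines with [h [Z P]] of type s: type ⟨s, t⟩.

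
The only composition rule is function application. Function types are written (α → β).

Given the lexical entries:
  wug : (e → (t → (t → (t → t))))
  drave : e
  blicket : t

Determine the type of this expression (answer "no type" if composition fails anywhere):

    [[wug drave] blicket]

(t → (t → t))

[wug drave] — wug of type (e → (t → (t → (t → t)))) combines with drave of type e: type (t → (t → (t → t))).
[[wug drave] blicket] — [wug drave] of type (t → (t → (t → t))) combines with blicket of type t: type (t → (t → t)).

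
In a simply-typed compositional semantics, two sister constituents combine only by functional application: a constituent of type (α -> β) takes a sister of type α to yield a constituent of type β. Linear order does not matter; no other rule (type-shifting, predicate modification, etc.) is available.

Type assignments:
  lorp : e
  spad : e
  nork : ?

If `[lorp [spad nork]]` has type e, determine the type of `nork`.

(e -> (e -> e))

[lorp [spad nork]] is required to be e. lorp : e cannot yield e as functor, so [spad nork] : (e -> e).
[spad nork] is required to be (e -> e). spad : e cannot yield (e -> e) as functor, so nork : (e -> (e -> e)).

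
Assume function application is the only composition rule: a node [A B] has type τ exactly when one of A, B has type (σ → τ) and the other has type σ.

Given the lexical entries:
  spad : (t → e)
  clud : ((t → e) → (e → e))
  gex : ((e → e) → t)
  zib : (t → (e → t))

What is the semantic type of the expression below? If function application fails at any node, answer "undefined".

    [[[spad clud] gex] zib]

(e → t)

[spad clud]: clud is ((t → e) → (e → e)), spad is (t → e); result (e → e).
[[spad clud] gex]: gex is ((e → e) → t), [spad clud] is (e → e); result t.
[[[spad clud] gex] zib]: zib is (t → (e → t)), [[spad clud] gex] is t; result (e → t).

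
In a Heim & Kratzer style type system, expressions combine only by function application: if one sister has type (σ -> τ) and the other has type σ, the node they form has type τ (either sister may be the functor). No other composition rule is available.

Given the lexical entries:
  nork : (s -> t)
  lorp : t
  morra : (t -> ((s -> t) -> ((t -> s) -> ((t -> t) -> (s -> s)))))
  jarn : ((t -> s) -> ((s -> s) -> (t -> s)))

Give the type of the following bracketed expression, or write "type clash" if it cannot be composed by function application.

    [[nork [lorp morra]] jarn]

[lorp morra] — morra of type (t -> ((s -> t) -> ((t -> s) -> ((t -> t) -> (s -> s))))) combines with lorp of type t: type ((s -> t) -> ((t -> s) -> ((t -> t) -> (s -> s)))).
[nork [lorp morra]] — [lorp morra] of type ((s -> t) -> ((t -> s) -> ((t -> t) -> (s -> s)))) combines with nork of type (s -> t): type ((t -> s) -> ((t -> t) -> (s -> s))).
[[nork [lorp morra]] jarn]: ((t -> s) -> ((t -> t) -> (s -> s))) and ((t -> s) -> ((s -> s) -> (t -> s))) cannot combine by function application — type clash.

type clash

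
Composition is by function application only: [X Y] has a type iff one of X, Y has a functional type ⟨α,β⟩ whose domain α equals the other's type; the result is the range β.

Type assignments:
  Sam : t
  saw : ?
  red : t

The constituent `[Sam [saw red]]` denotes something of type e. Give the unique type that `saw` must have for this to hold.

⟨t,⟨t,e⟩⟩

At [Sam [saw red]] (required: e): Sam is t, which is not a function with range e; hence [saw red] is the functor — type ⟨t,e⟩.
At [saw red] (required: ⟨t,e⟩): red is t, which is not a function with range ⟨t,e⟩; hence saw is the functor — type ⟨t,⟨t,e⟩⟩.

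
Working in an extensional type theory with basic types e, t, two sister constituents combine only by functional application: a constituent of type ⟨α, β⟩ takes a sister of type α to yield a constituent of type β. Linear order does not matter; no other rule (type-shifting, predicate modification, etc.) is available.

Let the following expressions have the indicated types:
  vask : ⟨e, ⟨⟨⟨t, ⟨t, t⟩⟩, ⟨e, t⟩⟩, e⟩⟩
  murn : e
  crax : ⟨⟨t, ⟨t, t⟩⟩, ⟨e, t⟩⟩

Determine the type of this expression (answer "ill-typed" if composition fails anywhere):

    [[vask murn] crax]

e

[vask murn] — vask of type ⟨e, ⟨⟨⟨t, ⟨t, t⟩⟩, ⟨e, t⟩⟩, e⟩⟩ combines with murn of type e: type ⟨⟨⟨t, ⟨t, t⟩⟩, ⟨e, t⟩⟩, e⟩.
[[vask murn] crax] — [vask murn] of type ⟨⟨⟨t, ⟨t, t⟩⟩, ⟨e, t⟩⟩, e⟩ combines with crax of type ⟨⟨t, ⟨t, t⟩⟩, ⟨e, t⟩⟩: type e.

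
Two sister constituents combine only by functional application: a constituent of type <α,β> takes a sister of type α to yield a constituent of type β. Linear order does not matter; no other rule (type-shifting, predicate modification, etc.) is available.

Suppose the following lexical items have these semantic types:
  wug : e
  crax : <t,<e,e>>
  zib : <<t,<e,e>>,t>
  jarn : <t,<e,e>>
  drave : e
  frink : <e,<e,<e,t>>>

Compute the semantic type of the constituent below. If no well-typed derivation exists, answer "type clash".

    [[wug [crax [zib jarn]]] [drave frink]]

At [zib jarn], zib : <<t,<e,e>>,t> takes jarn : <t,<e,e>>, giving t.
At [crax [zib jarn]], crax : <t,<e,e>> takes [zib jarn] : t, giving <e,e>.
At [wug [crax [zib jarn]]], [crax [zib jarn]] : <e,e> takes wug : e, giving e.
At [drave frink], frink : <e,<e,<e,t>>> takes drave : e, giving <e,<e,t>>.
At [[wug [crax [zib jarn]]] [drave frink]], [drave frink] : <e,<e,t>> takes [wug [crax [zib jarn]]] : e, giving <e,t>.

<e,t>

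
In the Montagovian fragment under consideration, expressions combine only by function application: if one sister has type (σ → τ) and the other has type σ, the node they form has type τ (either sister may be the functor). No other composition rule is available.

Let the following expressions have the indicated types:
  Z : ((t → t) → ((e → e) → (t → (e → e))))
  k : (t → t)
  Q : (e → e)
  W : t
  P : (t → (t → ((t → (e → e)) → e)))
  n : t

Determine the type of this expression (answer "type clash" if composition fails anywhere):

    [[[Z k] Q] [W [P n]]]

e

[Z k]: Z is ((t → t) → ((e → e) → (t → (e → e)))), k is (t → t); result ((e → e) → (t → (e → e))).
[[Z k] Q]: [Z k] is ((e → e) → (t → (e → e))), Q is (e → e); result (t → (e → e)).
[P n]: P is (t → (t → ((t → (e → e)) → e))), n is t; result (t → ((t → (e → e)) → e)).
[W [P n]]: [P n] is (t → ((t → (e → e)) → e)), W is t; result ((t → (e → e)) → e).
[[[Z k] Q] [W [P n]]]: [W [P n]] is ((t → (e → e)) → e), [[Z k] Q] is (t → (e → e)); result e.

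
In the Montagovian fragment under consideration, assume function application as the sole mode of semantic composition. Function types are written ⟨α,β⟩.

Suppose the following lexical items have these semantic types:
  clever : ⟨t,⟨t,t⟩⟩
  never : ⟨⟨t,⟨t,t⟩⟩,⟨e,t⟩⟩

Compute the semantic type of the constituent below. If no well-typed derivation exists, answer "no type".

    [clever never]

[clever never]: functor never : ⟨⟨t,⟨t,t⟩⟩,⟨e,t⟩⟩, argument clever : ⟨t,⟨t,t⟩⟩; result ⟨e,t⟩.

⟨e,t⟩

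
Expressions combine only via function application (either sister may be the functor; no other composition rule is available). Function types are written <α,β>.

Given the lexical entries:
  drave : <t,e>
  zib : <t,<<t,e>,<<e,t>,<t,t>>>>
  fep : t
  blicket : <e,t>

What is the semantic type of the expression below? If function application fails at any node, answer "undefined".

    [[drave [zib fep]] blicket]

[zib fep]: <t,<<t,e>,<<e,t>,<t,t>>>> applied to t yields <<t,e>,<<e,t>,<t,t>>>.
[drave [zib fep]]: <<t,e>,<<e,t>,<t,t>>> applied to <t,e> yields <<e,t>,<t,t>>.
[[drave [zib fep]] blicket]: <<e,t>,<t,t>> applied to <e,t> yields <t,t>.

<t,t>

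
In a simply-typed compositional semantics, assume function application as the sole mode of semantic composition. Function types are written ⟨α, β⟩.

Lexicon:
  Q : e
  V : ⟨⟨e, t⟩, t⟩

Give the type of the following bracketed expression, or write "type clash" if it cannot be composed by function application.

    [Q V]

type clash

[Q V]: e with ⟨⟨e, t⟩, t⟩ — neither is a function whose domain matches the other; composition fails here.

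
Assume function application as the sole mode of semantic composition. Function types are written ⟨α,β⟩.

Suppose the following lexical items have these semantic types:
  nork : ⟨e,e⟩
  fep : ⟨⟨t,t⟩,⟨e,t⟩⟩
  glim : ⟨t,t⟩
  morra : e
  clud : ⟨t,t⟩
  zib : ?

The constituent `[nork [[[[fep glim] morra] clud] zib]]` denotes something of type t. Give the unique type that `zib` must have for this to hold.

⟨t,⟨⟨e,e⟩,t⟩⟩

[nork [[[[fep glim] morra] clud] zib]] is required to be t. nork : ⟨e,e⟩ cannot yield t as functor, so [[[[fep glim] morra] clud] zib] : ⟨⟨e,e⟩,t⟩.
[[[[fep glim] morra] clud] zib] is required to be ⟨⟨e,e⟩,t⟩. [[[fep glim] morra] clud] : t cannot yield ⟨⟨e,e⟩,t⟩ as functor, so zib : ⟨t,⟨⟨e,e⟩,t⟩⟩.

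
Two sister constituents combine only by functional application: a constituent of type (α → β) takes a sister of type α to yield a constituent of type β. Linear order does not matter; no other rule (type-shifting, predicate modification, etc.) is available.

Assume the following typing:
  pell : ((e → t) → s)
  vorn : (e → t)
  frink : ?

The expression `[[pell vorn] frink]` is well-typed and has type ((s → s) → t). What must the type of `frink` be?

At [[pell vorn] frink] (required: ((s → s) → t)): [pell vorn] is s, which is not a function with range ((s → s) → t); hence frink is the functor — type (s → ((s → s) → t)).

(s → ((s → s) → t))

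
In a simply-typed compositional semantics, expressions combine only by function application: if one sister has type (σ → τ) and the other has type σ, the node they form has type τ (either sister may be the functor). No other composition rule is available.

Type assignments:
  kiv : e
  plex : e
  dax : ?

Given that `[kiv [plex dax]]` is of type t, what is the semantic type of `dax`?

[kiv [plex dax]] is required to be t. kiv : e cannot yield t as functor, so [plex dax] : (e → t).
[plex dax] is required to be (e → t). plex : e cannot yield (e → t) as functor, so dax : (e → (e → t)).

(e → (e → t))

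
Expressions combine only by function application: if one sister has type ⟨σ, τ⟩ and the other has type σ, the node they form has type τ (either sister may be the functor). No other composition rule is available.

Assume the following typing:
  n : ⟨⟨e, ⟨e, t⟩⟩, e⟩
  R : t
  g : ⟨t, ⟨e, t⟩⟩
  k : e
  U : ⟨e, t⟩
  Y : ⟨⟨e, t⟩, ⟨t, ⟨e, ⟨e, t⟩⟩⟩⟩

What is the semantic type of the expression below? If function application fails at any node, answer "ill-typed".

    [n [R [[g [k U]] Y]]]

At [k U], U : ⟨e, t⟩ takes k : e, giving t.
At [g [k U]], g : ⟨t, ⟨e, t⟩⟩ takes [k U] : t, giving ⟨e, t⟩.
At [[g [k U]] Y], Y : ⟨⟨e, t⟩, ⟨t, ⟨e, ⟨e, t⟩⟩⟩⟩ takes [g [k U]] : ⟨e, t⟩, giving ⟨t, ⟨e, ⟨e, t⟩⟩⟩.
At [R [[g [k U]] Y]], [[g [k U]] Y] : ⟨t, ⟨e, ⟨e, t⟩⟩⟩ takes R : t, giving ⟨e, ⟨e, t⟩⟩.
At [n [R [[g [k U]] Y]]], n : ⟨⟨e, ⟨e, t⟩⟩, e⟩ takes [R [[g [k U]] Y]] : ⟨e, ⟨e, t⟩⟩, giving e.

e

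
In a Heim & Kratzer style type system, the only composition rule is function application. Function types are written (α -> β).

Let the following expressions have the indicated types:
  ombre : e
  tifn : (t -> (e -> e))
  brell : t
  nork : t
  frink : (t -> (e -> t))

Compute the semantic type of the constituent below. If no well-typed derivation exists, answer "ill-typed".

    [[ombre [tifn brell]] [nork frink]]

t

[tifn brell] — tifn of type (t -> (e -> e)) combines with brell of type t: type (e -> e).
[ombre [tifn brell]] — [tifn brell] of type (e -> e) combines with ombre of type e: type e.
[nork frink] — frink of type (t -> (e -> t)) combines with nork of type t: type (e -> t).
[[ombre [tifn brell]] [nork frink]] — [nork frink] of type (e -> t) combines with [ombre [tifn brell]] of type e: type t.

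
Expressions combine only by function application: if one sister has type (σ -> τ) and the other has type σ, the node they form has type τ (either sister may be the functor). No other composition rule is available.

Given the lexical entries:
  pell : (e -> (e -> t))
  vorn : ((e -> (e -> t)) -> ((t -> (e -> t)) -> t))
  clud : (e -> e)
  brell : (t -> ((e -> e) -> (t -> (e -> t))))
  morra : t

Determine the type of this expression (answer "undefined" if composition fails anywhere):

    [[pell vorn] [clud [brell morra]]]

t

At [pell vorn], vorn : ((e -> (e -> t)) -> ((t -> (e -> t)) -> t)) takes pell : (e -> (e -> t)), giving ((t -> (e -> t)) -> t).
At [brell morra], brell : (t -> ((e -> e) -> (t -> (e -> t)))) takes morra : t, giving ((e -> e) -> (t -> (e -> t))).
At [clud [brell morra]], [brell morra] : ((e -> e) -> (t -> (e -> t))) takes clud : (e -> e), giving (t -> (e -> t)).
At [[pell vorn] [clud [brell morra]]], [pell vorn] : ((t -> (e -> t)) -> t) takes [clud [brell morra]] : (t -> (e -> t)), giving t.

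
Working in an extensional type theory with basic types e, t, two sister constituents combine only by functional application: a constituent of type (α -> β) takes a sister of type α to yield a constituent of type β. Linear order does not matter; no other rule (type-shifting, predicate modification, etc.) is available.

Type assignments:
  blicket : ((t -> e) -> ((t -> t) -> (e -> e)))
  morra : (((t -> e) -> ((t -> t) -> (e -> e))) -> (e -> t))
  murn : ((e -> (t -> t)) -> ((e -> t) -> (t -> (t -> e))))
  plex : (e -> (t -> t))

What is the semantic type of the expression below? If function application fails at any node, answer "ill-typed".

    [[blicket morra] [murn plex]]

[blicket morra]: functor morra : (((t -> e) -> ((t -> t) -> (e -> e))) -> (e -> t)), argument blicket : ((t -> e) -> ((t -> t) -> (e -> e))); result (e -> t).
[murn plex]: functor murn : ((e -> (t -> t)) -> ((e -> t) -> (t -> (t -> e)))), argument plex : (e -> (t -> t)); result ((e -> t) -> (t -> (t -> e))).
[[blicket morra] [murn plex]]: functor [murn plex] : ((e -> t) -> (t -> (t -> e))), argument [blicket morra] : (e -> t); result (t -> (t -> e)).

(t -> (t -> e))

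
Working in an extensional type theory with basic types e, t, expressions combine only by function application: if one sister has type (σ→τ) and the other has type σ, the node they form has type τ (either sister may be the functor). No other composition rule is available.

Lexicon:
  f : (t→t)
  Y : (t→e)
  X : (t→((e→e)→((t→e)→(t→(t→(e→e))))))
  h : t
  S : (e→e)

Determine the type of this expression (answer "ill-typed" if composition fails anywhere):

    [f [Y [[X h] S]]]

At [X h], X : (t→((e→e)→((t→e)→(t→(t→(e→e)))))) takes h : t, giving ((e→e)→((t→e)→(t→(t→(e→e))))).
At [[X h] S], [X h] : ((e→e)→((t→e)→(t→(t→(e→e))))) takes S : (e→e), giving ((t→e)→(t→(t→(e→e)))).
At [Y [[X h] S]], [[X h] S] : ((t→e)→(t→(t→(e→e)))) takes Y : (t→e), giving (t→(t→(e→e))).
At [f [Y [[X h] S]]]: neither (t→t) nor (t→(t→(e→e))) can take the other as argument; the node is ill-typed.

ill-typed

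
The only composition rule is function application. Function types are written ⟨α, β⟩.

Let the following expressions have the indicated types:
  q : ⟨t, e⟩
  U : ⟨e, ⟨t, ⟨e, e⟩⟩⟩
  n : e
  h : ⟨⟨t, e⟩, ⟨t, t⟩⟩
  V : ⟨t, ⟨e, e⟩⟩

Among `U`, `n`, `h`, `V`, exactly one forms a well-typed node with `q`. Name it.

U : ⟨e, ⟨t, ⟨e, e⟩⟩⟩ — no; q wants t, and U wants e.
n : e — no; q wants t, and n wants nothing (atomic).
h — combines: h : ⟨⟨t, e⟩, ⟨t, t⟩⟩ takes q : ⟨t, e⟩ as argument, giving ⟨t, t⟩.
V : ⟨t, ⟨e, e⟩⟩ — no; q wants t, and V wants t.

h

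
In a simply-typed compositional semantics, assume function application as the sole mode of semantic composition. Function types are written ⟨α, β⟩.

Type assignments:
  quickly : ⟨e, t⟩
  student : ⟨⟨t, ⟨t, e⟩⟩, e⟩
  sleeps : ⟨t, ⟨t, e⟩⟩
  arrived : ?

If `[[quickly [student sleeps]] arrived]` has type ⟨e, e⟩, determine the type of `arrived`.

[[quickly [student sleeps]] arrived] must have type ⟨e, e⟩. The sister [quickly [student sleeps]] has type t; that is not a function onto ⟨e, e⟩, so arrived must be the functor, of type ⟨t, ⟨e, e⟩⟩.

⟨t, ⟨e, e⟩⟩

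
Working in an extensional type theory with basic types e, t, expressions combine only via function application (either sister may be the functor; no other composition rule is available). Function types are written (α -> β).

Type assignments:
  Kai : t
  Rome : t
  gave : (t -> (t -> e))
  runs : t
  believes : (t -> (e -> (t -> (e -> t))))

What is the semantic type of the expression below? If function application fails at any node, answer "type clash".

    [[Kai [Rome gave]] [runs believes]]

At [Rome gave], gave : (t -> (t -> e)) takes Rome : t, giving (t -> e).
At [Kai [Rome gave]], [Rome gave] : (t -> e) takes Kai : t, giving e.
At [runs believes], believes : (t -> (e -> (t -> (e -> t)))) takes runs : t, giving (e -> (t -> (e -> t))).
At [[Kai [Rome gave]] [runs believes]], [runs believes] : (e -> (t -> (e -> t))) takes [Kai [Rome gave]] : e, giving (t -> (e -> t)).

(t -> (e -> t))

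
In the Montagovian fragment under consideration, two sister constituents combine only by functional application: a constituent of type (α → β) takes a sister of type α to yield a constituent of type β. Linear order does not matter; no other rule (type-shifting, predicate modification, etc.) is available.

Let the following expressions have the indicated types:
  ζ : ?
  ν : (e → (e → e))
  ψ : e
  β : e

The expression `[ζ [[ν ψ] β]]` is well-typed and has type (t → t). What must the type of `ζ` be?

At [ζ [[ν ψ] β]] (required: (t → t)): [[ν ψ] β] is e, which is not a function with range (t → t); hence ζ is the functor — type (e → (t → t)).

(e → (t → t))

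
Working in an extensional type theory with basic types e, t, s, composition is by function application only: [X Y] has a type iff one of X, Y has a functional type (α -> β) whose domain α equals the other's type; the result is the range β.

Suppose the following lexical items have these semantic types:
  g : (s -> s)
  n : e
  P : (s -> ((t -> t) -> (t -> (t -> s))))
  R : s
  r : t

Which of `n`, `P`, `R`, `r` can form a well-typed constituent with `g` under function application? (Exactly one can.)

n : e — g needs s; n needs nothing (atomic); neither fits.
P : (s -> ((t -> t) -> (t -> (t -> s)))) — g needs s; P needs s; neither fits.
R — combines: g : (s -> s) takes R : s as argument, giving s.
r : t — g needs s; r needs nothing (atomic); neither fits.

R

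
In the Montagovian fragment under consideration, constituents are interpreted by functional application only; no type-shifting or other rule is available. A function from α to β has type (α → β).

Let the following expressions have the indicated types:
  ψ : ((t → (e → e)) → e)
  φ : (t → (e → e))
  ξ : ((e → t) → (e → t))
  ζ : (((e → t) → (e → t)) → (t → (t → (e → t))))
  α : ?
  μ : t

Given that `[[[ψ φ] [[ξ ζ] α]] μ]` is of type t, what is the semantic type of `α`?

((t → (t → (e → t))) → (e → (t → t)))

[[[ψ φ] [[ξ ζ] α]] μ] must have type t. The sister μ has type t; that is not a function onto t, so [[ψ φ] [[ξ ζ] α]] must be the functor, of type (t → t).
[[ψ φ] [[ξ ζ] α]] must have type (t → t). The sister [ψ φ] has type e; that is not a function onto (t → t), so [[ξ ζ] α] must be the functor, of type (e → (t → t)).
[[ξ ζ] α] must have type (e → (t → t)). The sister [ξ ζ] has type (t → (t → (e → t))); that is not a function onto (e → (t → t)), so α must be the functor, of type ((t → (t → (e → t))) → (e → (t → t))).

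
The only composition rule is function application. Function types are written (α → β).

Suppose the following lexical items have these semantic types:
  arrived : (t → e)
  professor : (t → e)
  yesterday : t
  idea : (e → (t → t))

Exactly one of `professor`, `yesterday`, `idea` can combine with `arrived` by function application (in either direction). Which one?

yesterday

professor : (t → e) — does not combine with arrived.
yesterday — combines: arrived : (t → e) takes yesterday : t as argument, giving e.
idea : (e → (t → t)) — does not combine with arrived.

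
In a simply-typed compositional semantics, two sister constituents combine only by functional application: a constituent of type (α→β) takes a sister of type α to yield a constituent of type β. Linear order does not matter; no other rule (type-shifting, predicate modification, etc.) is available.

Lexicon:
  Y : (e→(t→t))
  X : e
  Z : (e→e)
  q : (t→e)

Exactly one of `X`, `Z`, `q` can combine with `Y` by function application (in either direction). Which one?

X

X — combines: Y : (e→(t→t)) takes X : e as argument, giving (t→t).
Z : (e→e) — no; Y wants e, and Z wants e.
q : (t→e) — no; Y wants e, and q wants t.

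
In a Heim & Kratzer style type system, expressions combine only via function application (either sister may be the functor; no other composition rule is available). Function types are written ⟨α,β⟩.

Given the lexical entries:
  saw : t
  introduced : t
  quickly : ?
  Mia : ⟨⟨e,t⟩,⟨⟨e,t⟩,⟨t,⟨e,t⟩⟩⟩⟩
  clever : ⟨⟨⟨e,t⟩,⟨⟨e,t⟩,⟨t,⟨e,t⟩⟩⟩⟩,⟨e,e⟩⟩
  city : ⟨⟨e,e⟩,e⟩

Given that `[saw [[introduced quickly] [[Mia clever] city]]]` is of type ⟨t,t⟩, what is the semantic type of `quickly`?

At [saw [[introduced quickly] [[Mia clever] city]]] (required: ⟨t,t⟩): saw is t, which is not a function with range ⟨t,t⟩; hence [[introduced quickly] [[Mia clever] city]] is the functor — type ⟨t,⟨t,t⟩⟩.
At [[introduced quickly] [[Mia clever] city]] (required: ⟨t,⟨t,t⟩⟩): [[Mia clever] city] is e, which is not a function with range ⟨t,⟨t,t⟩⟩; hence [introduced quickly] is the functor — type ⟨e,⟨t,⟨t,t⟩⟩⟩.
At [introduced quickly] (required: ⟨e,⟨t,⟨t,t⟩⟩⟩): introduced is t, which is not a function with range ⟨e,⟨t,⟨t,t⟩⟩⟩; hence quickly is the functor — type ⟨t,⟨e,⟨t,⟨t,t⟩⟩⟩⟩.

⟨t,⟨e,⟨t,⟨t,t⟩⟩⟩⟩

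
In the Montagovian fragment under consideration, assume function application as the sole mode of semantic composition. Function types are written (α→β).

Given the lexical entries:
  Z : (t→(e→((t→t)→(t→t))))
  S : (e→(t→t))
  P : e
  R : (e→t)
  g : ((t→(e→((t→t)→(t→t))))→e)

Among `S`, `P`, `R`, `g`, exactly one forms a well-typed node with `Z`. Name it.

S : (e→(t→t)) — no; Z wants t, and S wants e.
P : e — no; Z wants t, and P wants nothing (atomic).
R : (e→t) — no; Z wants t, and R wants e.
g — combines: g : ((t→(e→((t→t)→(t→t))))→e) takes Z : (t→(e→((t→t)→(t→t)))) as argument, giving e.

g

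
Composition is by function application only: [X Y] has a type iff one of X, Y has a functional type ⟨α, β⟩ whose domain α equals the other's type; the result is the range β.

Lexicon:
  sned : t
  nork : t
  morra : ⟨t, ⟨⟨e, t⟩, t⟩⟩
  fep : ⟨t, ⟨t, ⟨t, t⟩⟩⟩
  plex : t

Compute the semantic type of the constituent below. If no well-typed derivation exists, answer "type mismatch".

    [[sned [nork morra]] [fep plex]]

type mismatch

[nork morra]: functor morra : ⟨t, ⟨⟨e, t⟩, t⟩⟩, argument nork : t; result ⟨⟨e, t⟩, t⟩.
[sned [nork morra]]: t and ⟨⟨e, t⟩, t⟩ cannot combine by function application — type clash.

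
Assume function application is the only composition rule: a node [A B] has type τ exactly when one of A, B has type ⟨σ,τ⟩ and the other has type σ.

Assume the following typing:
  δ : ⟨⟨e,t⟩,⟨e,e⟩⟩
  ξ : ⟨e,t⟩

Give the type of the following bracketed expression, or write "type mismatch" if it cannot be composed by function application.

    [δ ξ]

[δ ξ]: functor δ : ⟨⟨e,t⟩,⟨e,e⟩⟩, argument ξ : ⟨e,t⟩; result ⟨e,e⟩.

⟨e,e⟩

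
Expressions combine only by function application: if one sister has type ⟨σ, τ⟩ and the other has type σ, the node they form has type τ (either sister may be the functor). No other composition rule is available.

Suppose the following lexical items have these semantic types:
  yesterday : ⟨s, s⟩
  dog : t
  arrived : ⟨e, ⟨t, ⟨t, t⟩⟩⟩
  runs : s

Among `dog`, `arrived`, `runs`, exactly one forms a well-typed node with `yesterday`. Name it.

dog : t — yesterday needs s; dog needs nothing (atomic); neither fits.
arrived : ⟨e, ⟨t, ⟨t, t⟩⟩⟩ — yesterday needs s; arrived needs e; neither fits.
runs — combines: yesterday : ⟨s, s⟩ takes runs : s as argument, giving s.

runs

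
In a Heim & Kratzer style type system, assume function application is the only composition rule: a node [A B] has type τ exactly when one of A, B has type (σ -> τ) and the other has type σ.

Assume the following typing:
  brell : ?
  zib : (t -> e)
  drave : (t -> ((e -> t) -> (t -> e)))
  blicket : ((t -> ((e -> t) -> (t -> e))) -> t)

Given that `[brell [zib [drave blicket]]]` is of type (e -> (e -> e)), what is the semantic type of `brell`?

[brell [zib [drave blicket]]] must have type (e -> (e -> e)). The sister [zib [drave blicket]] has type e; that is not a function onto (e -> (e -> e)), so brell must be the functor, of type (e -> (e -> (e -> e))).

(e -> (e -> (e -> e)))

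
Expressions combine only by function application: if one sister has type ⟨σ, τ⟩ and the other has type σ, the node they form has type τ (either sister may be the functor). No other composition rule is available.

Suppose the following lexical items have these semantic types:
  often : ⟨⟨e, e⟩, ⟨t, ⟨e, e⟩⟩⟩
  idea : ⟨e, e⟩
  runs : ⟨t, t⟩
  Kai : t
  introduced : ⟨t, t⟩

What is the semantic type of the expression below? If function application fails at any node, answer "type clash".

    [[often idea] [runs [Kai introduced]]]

[often idea] — often of type ⟨⟨e, e⟩, ⟨t, ⟨e, e⟩⟩⟩ combines with idea of type ⟨e, e⟩: type ⟨t, ⟨e, e⟩⟩.
[Kai introduced] — introduced of type ⟨t, t⟩ combines with Kai of type t: type t.
[runs [Kai introduced]] — runs of type ⟨t, t⟩ combines with [Kai introduced] of type t: type t.
[[often idea] [runs [Kai introduced]]] — [often idea] of type ⟨t, ⟨e, e⟩⟩ combines with [runs [Kai introduced]] of type t: type ⟨e, e⟩.

⟨e, e⟩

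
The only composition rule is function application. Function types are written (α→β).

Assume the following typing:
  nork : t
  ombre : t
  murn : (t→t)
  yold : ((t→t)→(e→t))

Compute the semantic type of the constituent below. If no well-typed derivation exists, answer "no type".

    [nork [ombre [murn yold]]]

no type

[murn yold]: functor yold : ((t→t)→(e→t)), argument murn : (t→t); result (e→t).
[ombre [murn yold]]: t with (e→t) — neither is a function whose domain matches the other; composition fails here.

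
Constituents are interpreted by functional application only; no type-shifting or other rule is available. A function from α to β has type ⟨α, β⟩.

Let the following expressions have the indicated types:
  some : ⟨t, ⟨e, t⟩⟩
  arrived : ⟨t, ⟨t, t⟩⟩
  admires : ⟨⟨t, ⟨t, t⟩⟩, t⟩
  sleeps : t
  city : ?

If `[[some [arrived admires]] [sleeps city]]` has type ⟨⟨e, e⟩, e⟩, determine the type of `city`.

[[some [arrived admires]] [sleeps city]] is required to be ⟨⟨e, e⟩, e⟩. [some [arrived admires]] : ⟨e, t⟩ cannot yield ⟨⟨e, e⟩, e⟩ as functor, so [sleeps city] : ⟨⟨e, t⟩, ⟨⟨e, e⟩, e⟩⟩.
[sleeps city] is required to be ⟨⟨e, t⟩, ⟨⟨e, e⟩, e⟩⟩. sleeps : t cannot yield ⟨⟨e, t⟩, ⟨⟨e, e⟩, e⟩⟩ as functor, so city : ⟨t, ⟨⟨e, t⟩, ⟨⟨e, e⟩, e⟩⟩⟩.

⟨t, ⟨⟨e, t⟩, ⟨⟨e, e⟩, e⟩⟩⟩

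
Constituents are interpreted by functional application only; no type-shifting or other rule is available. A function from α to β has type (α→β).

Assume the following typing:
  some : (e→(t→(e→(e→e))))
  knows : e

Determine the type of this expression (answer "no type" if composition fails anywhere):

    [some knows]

[some knows]: (e→(t→(e→(e→e)))) applied to e yields (t→(e→(e→e))).

(t→(e→(e→e)))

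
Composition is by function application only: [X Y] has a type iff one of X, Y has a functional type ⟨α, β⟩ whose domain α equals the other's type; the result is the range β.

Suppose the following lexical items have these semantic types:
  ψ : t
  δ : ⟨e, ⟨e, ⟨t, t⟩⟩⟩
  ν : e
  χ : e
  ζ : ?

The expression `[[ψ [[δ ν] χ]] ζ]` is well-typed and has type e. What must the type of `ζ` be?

[[ψ [[δ ν] χ]] ζ] must have type e. The sister [ψ [[δ ν] χ]] has type t; that is not a function onto e, so ζ must be the functor, of type ⟨t, e⟩.

⟨t, e⟩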